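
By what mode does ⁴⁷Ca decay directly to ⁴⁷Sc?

ΔA = 47 − 47 = 0; ΔZ = 21 − 20 = +1.
A is unchanged and Z rises by 1 — a neutron has become a proton (β⁻ decay).

beta-minus decay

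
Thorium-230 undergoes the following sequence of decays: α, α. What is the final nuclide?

Start: (A, Z) = (230, 90).
After α: (226, 88).
After α: (222, 86).
Z = 86 is radon.

Rn-222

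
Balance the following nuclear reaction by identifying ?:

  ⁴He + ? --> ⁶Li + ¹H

Conserve mass number: 4 + A = 6 + 1, so A = 3.
Conserve atomic number: 2 + Z = 3 + 1, so Z = 2.
Z = 2 is helium, so the species is ³He.

He-3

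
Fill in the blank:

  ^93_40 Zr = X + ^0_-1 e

Nb-93

Conserve mass number: 93 = A + 0, so A = 93.
Conserve atomic number: 40 = Z − 1, so Z = 41.
Z = 41 is niobium, so the species is ^93_41 Nb.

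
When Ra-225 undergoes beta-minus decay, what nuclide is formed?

Beta-minus decay: mass number changes by +0, atomic number by +1.
A: 225 = 225; Z: 88 + 1 = 89.
Z = 89 is actinium, so the daughter is Ac-225.

Ac-225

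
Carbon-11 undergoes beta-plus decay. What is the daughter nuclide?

Beta-plus decay: mass number changes by +0, atomic number by -1.
A: 11 = 11; Z: 6 − 1 = 5.
Z = 5 is boron, so the daughter is boron-11.

B-11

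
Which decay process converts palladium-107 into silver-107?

ΔA = 107 − 107 = 0; ΔZ = 47 − 46 = +1.
A is unchanged and Z rises by 1 — a neutron has become a proton (β⁻ decay).

beta-minus decay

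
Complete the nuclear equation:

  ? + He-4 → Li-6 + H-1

Conserve mass number: A + 4 = 6 + 1, so A = 3.
Conserve atomic number: Z + 2 = 3 + 1, so Z = 2.
Z = 2 is helium, so the species is He-3.

He-3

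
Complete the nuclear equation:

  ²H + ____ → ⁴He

Conserve mass number: 2 + A = 4, so A = 2.
Conserve atomic number: 1 + Z = 2, so Z = 1.
A = 2 and Z = 1 is ²H — a deuteron.

deuteron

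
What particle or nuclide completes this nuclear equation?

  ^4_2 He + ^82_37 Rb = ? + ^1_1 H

Sr-85

Conserve mass number: 4 + 82 = A + 1, so A = 85.
Conserve atomic number: 2 + 37 = Z + 1, so Z = 38.
Z = 38 is strontium, so the species is ^85_38 Sr.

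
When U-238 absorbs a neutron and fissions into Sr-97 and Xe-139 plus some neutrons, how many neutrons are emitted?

3

Conserve mass number: 239 = 97 + 139 + k, so k = 239 − 236 = 3.
Check atomic number: 92 = 38 + 54 + 0 = 92. ✓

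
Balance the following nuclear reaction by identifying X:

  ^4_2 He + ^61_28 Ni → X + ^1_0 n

Zn-64

Conserve mass number: 4 + 61 = A + 1, so A = 64.
Conserve atomic number: 2 + 28 = Z + 0, so Z = 30.
Z = 30 is zinc, so the species is ^64_30 Zn.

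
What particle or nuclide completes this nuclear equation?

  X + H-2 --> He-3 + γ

Conserve mass number: A + 2 = 3 + 0, so A = 1.
Conserve atomic number: Z + 1 = 2 + 0, so Z = 1.
A = 1 and Z = 1 is H-1 — a proton.

proton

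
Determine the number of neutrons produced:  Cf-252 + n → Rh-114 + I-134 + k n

5

Conserve mass number: 253 = 114 + 134 + k, so k = 253 − 248 = 5.
Check atomic number: 98 = 45 + 53 + 0 = 98. ✓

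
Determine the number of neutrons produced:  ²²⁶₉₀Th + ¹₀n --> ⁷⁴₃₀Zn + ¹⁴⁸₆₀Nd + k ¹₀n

5

Conserve mass number: 227 = 74 + 148 + k, so k = 227 − 222 = 5.
Check atomic number: 90 = 30 + 60 + 0 = 90. ✓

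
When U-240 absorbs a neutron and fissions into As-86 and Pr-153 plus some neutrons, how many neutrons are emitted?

2

Conserve mass number: 241 = 86 + 153 + k, so k = 241 − 239 = 2.
Check atomic number: 92 = 33 + 59 + 0 = 92. ✓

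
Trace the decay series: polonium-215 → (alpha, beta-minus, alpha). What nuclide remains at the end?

Start: (A, Z) = (215, 84).
After α: (211, 82).
After β⁻: (211, 83).
After α: (207, 81).
Z = 81 is thallium.

Tl-207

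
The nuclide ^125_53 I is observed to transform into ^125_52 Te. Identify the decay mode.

beta-plus decay or electron capture

ΔA = 125 − 125 = 0; ΔZ = 52 − 53 = -1.
A is unchanged and Z drops by 1 — a proton has become a neutron (β⁺ emission or electron capture).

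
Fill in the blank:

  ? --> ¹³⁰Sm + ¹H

Conserve mass number: A = 130 + 1, so A = 131.
Conserve atomic number: Z = 62 + 1, so Z = 63.
Z = 63 is europium, so the species is ¹³¹Eu.

Eu-131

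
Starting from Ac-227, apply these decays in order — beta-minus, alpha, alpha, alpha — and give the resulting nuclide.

Po-215

Start: (A, Z) = (227, 89).
After β⁻: (227, 90).
After α: (223, 88).
After α: (219, 86).
After α: (215, 84).
Z = 84 is polonium.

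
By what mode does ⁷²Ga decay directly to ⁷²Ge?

beta-minus decay

ΔA = 72 − 72 = 0; ΔZ = 32 − 31 = +1.
A is unchanged and Z rises by 1 — a neutron has become a proton (β⁻ decay).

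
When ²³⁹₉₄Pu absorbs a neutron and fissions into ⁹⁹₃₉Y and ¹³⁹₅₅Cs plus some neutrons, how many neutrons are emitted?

2

Conserve mass number: 240 = 99 + 139 + k, so k = 240 − 238 = 2.
Check atomic number: 94 = 39 + 55 + 0 = 94. ✓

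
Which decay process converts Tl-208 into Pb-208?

ΔA = 208 − 208 = 0; ΔZ = 82 − 81 = +1.
A is unchanged and Z rises by 1 — a neutron has become a proton (β⁻ decay).

beta-minus decay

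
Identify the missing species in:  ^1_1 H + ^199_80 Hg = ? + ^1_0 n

Conserve mass number: 1 + 199 = A + 1, so A = 199.
Conserve atomic number: 1 + 80 = Z + 0, so Z = 81.
Z = 81 is thallium, so the species is ^199_81 Tl.

Tl-199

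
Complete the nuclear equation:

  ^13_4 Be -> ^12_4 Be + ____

Conserve mass number: 13 = 12 + A, so A = 1.
Conserve atomic number: 4 = 4 + Z, so Z = 0.
A = 1 and Z = 0 is ^1_0 n — a neutron.

neutron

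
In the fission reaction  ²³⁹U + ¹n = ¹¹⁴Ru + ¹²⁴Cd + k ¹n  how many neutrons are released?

Conserve mass number: 240 = 114 + 124 + k, so k = 240 − 238 = 2.
Check atomic number: 92 = 44 + 48 + 0 = 92. ✓

2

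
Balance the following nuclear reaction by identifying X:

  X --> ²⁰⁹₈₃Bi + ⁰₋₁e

Conserve mass number: A = 209 + 0, so A = 209.
Conserve atomic number: Z = 83 − 1, so Z = 82.
Z = 82 is lead, so the species is ²⁰⁹₈₂Pb.

Pb-209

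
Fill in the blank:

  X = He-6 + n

He-7

Conserve mass number: A = 6 + 1, so A = 7.
Conserve atomic number: Z = 2 + 0, so Z = 2.
Z = 2 is helium, so the species is He-7.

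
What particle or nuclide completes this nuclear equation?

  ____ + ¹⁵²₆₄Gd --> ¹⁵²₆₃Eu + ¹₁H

neutron

Conserve mass number: A + 152 = 152 + 1, so A = 1.
Conserve atomic number: Z + 64 = 63 + 1, so Z = 0.
A = 1 and Z = 0 is ¹₀n — a neutron.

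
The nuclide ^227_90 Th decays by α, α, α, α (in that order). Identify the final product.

Pb-211

Start: (A, Z) = (227, 90).
After α: (223, 88).
After α: (219, 86).
After α: (215, 84).
After α: (211, 82).
Z = 82 is lead.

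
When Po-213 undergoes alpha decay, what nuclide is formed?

Pb-209

Alpha decay: mass number changes by -4, atomic number by -2.
A: 213 − 4 = 209; Z: 84 − 2 = 82.
Z = 82 is lead, so the daughter is Pb-209.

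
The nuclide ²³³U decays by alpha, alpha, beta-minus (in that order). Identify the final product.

Start: (A, Z) = (233, 92).
After α: (229, 90).
After α: (225, 88).
After β⁻: (225, 89).
Z = 89 is actinium.

Ac-225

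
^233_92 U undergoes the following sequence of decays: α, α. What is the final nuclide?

Start: (A, Z) = (233, 92).
After α: (229, 90).
After α: (225, 88).
Z = 88 is radium.

Ra-225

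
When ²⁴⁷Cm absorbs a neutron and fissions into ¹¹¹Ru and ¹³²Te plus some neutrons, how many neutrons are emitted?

5

Conserve mass number: 248 = 111 + 132 + k, so k = 248 − 243 = 5.
Check atomic number: 96 = 44 + 52 + 0 = 96. ✓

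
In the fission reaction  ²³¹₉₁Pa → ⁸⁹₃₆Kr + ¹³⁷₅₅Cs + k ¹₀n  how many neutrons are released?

Conserve mass number: 231 = 89 + 137 + k, so k = 231 − 226 = 5.
Check atomic number: 91 = 36 + 55 + 0 = 91. ✓

5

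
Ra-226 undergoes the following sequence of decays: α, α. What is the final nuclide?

Start: (A, Z) = (226, 88).
After α: (222, 86).
After α: (218, 84).
Z = 84 is polonium.

Po-218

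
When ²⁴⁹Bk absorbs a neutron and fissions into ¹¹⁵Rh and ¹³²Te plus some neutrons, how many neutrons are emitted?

Conserve mass number: 250 = 115 + 132 + k, so k = 250 − 247 = 3.
Check atomic number: 97 = 45 + 52 + 0 = 97. ✓

3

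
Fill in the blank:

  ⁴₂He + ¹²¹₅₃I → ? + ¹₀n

Conserve mass number: 4 + 121 = A + 1, so A = 124.
Conserve atomic number: 2 + 53 = Z + 0, so Z = 55.
Z = 55 is caesium, so the species is ¹²⁴₅₅Cs.

Cs-124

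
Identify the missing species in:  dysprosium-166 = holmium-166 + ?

Conserve mass number: 166 = 166 + A, so A = 0.
Conserve atomic number: 66 = 67 + Z, so Z = -1.
A = 0 and Z = -1 is e⁻ — a beta-minus particle.

beta-minus particle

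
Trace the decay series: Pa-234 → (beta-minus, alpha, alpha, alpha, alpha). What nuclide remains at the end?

Start: (A, Z) = (234, 91).
After β⁻: (234, 92).
After α: (230, 90).
After α: (226, 88).
After α: (222, 86).
After α: (218, 84).
Z = 84 is polonium.

Po-218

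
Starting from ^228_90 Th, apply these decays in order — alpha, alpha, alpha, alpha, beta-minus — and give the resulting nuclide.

Start: (A, Z) = (228, 90).
After α: (224, 88).
After α: (220, 86).
After α: (216, 84).
After α: (212, 82).
After β⁻: (212, 83).
Z = 83 is bismuth.

Bi-212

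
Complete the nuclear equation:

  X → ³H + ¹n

H-4

Conserve mass number: A = 3 + 1, so A = 4.
Conserve atomic number: Z = 1 + 0, so Z = 1.
Z = 1 is hydrogen, so the species is ⁴H.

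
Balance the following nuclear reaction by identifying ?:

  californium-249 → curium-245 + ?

alpha particle

Conserve mass number: 249 = 245 + A, so A = 4.
Conserve atomic number: 98 = 96 + Z, so Z = 2.
A = 4 and Z = 2 is helium-4 — an alpha particle.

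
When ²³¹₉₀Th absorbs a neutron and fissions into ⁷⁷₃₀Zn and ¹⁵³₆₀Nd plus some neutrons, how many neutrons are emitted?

Conserve mass number: 232 = 77 + 153 + k, so k = 232 − 230 = 2.
Check atomic number: 90 = 30 + 60 + 0 = 90. ✓

2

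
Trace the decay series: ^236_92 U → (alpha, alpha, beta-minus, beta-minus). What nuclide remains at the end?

Th-228

Start: (A, Z) = (236, 92).
After α: (232, 90).
After α: (228, 88).
After β⁻: (228, 89).
After β⁻: (228, 90).
Z = 90 is thorium.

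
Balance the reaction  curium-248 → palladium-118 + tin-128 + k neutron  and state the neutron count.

2

Conserve mass number: 248 = 118 + 128 + k, so k = 248 − 246 = 2.
Check atomic number: 96 = 46 + 50 + 0 = 96. ✓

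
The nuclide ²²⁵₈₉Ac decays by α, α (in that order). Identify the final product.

At-217

Start: (A, Z) = (225, 89).
After α: (221, 87).
After α: (217, 85).
Z = 85 is astatine.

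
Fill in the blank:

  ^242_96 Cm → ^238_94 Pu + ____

Conserve mass number: 242 = 238 + A, so A = 4.
Conserve atomic number: 96 = 94 + Z, so Z = 2.
A = 4 and Z = 2 is ^4_2 He — an alpha particle.

alpha particle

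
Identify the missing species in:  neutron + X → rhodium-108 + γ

Rh-107

Conserve mass number: 1 + A = 108 + 0, so A = 107.
Conserve atomic number: 0 + Z = 45 + 0, so Z = 45.
Z = 45 is rhodium, so the species is rhodium-107.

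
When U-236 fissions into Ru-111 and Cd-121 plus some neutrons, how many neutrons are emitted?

Conserve mass number: 236 = 111 + 121 + k, so k = 236 − 232 = 4.
Check atomic number: 92 = 44 + 48 + 0 = 92. ✓

4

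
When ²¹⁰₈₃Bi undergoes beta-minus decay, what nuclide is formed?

Po-210

Beta-minus decay: mass number changes by +0, atomic number by +1.
A: 210 = 210; Z: 83 + 1 = 84.
Z = 84 is polonium, so the daughter is ²¹⁰₈₄Po.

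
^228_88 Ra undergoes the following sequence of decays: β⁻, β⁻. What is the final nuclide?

Start: (A, Z) = (228, 88).
After β⁻: (228, 89).
After β⁻: (228, 90).
Z = 90 is thorium.

Th-228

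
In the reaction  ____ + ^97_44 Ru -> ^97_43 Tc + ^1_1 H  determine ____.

Conserve mass number: A + 97 = 97 + 1, so A = 1.
Conserve atomic number: Z + 44 = 43 + 1, so Z = 0.
A = 1 and Z = 0 is ^1_0 n — a neutron.

neutron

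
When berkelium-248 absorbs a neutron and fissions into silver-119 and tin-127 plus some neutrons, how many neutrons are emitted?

Conserve mass number: 249 = 119 + 127 + k, so k = 249 − 246 = 3.
Check atomic number: 97 = 47 + 50 + 0 = 97. ✓

3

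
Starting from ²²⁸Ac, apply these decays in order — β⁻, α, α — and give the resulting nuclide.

Rn-220

Start: (A, Z) = (228, 89).
After β⁻: (228, 90).
After α: (224, 88).
After α: (220, 86).
Z = 86 is radon.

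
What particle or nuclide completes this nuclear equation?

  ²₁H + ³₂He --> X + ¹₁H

Conserve mass number: 2 + 3 = A + 1, so A = 4.
Conserve atomic number: 1 + 2 = Z + 1, so Z = 2.
A = 4 and Z = 2 is ⁴₂He — an alpha particle.

He-4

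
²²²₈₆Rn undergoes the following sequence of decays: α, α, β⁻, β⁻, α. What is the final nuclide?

Pb-210

Start: (A, Z) = (222, 86).
After α: (218, 84).
After α: (214, 82).
After β⁻: (214, 83).
After β⁻: (214, 84).
After α: (210, 82).
Z = 82 is lead.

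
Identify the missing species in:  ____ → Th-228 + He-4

U-232

Conserve mass number: A = 228 + 4, so A = 232.
Conserve atomic number: Z = 90 + 2, so Z = 92.
Z = 92 is uranium, so the species is U-232.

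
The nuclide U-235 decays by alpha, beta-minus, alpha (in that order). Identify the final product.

Start: (A, Z) = (235, 92).
After α: (231, 90).
After β⁻: (231, 91).
After α: (227, 89).
Z = 89 is actinium.

Ac-227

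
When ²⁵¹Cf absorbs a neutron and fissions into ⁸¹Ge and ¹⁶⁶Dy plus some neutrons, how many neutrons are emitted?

5

Conserve mass number: 252 = 81 + 166 + k, so k = 252 − 247 = 5.
Check atomic number: 98 = 32 + 66 + 0 = 98. ✓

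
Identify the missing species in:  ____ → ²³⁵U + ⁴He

Conserve mass number: A = 235 + 4, so A = 239.
Conserve atomic number: Z = 92 + 2, so Z = 94.
Z = 94 is plutonium, so the species is ²³⁹Pu.

Pu-239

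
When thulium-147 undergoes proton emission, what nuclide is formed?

Proton emission: mass number changes by -1, atomic number by -1.
A: 147 − 1 = 146; Z: 69 − 1 = 68.
Z = 68 is erbium, so the daughter is erbium-146.

Er-146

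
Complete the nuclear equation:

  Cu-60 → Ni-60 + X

positron

Conserve mass number: 60 = 60 + A, so A = 0.
Conserve atomic number: 29 = 28 + Z, so Z = 1.
A = 0 and Z = 1 is e⁺ — a positron.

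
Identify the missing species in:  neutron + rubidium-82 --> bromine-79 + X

Conserve mass number: 1 + 82 = 79 + A, so A = 4.
Conserve atomic number: 0 + 37 = 35 + Z, so Z = 2.
A = 4 and Z = 2 is helium-4 — an alpha particle.

alpha particle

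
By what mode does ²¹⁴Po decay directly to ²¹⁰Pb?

ΔA = 210 − 214 = -4; ΔZ = 82 − 84 = -2.
A drops by 4 and Z drops by 2 — the signature of alpha emission.

alpha decay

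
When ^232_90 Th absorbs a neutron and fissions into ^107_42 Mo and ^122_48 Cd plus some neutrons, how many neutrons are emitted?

Conserve mass number: 233 = 107 + 122 + k, so k = 233 − 229 = 4.
Check atomic number: 90 = 42 + 48 + 0 = 90. ✓

4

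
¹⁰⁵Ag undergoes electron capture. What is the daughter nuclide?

Pd-105

Electron capture: mass number changes by +0, atomic number by -1.
A: 105 = 105; Z: 47 − 1 = 46.
Z = 46 is palladium, so the daughter is ¹⁰⁵Pd.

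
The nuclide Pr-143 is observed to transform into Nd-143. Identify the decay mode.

beta-minus decay

ΔA = 143 − 143 = 0; ΔZ = 60 − 59 = +1.
A is unchanged and Z rises by 1 — a neutron has become a proton (β⁻ decay).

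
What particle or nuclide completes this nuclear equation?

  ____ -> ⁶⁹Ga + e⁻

Zn-69

Conserve mass number: A = 69 + 0, so A = 69.
Conserve atomic number: Z = 31 − 1, so Z = 30.
Z = 30 is zinc, so the species is ⁶⁹Zn.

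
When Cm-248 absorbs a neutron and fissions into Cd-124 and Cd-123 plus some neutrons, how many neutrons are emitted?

2

Conserve mass number: 249 = 124 + 123 + k, so k = 249 − 247 = 2.
Check atomic number: 96 = 48 + 48 + 0 = 96. ✓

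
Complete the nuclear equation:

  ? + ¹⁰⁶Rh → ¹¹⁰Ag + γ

alpha particle

Conserve mass number: A + 106 = 110 + 0, so A = 4.
Conserve atomic number: Z + 45 = 47 + 0, so Z = 2.
A = 4 and Z = 2 is ⁴He — an alpha particle.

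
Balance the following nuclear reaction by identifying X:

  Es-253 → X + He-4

Bk-249

Conserve mass number: 253 = A + 4, so A = 249.
Conserve atomic number: 99 = Z + 2, so Z = 97.
Z = 97 is berkelium, so the species is Bk-249.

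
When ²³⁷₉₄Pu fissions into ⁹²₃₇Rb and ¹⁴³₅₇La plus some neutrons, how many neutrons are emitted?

2

Conserve mass number: 237 = 92 + 143 + k, so k = 237 − 235 = 2.
Check atomic number: 94 = 37 + 57 + 0 = 94. ✓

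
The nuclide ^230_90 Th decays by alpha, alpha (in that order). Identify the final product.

Start: (A, Z) = (230, 90).
After α: (226, 88).
After α: (222, 86).
Z = 86 is radon.

Rn-222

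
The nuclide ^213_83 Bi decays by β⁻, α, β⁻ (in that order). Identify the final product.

Bi-209

Start: (A, Z) = (213, 83).
After β⁻: (213, 84).
After α: (209, 82).
After β⁻: (209, 83).
Z = 83 is bismuth.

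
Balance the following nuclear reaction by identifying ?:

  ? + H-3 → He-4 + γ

Conserve mass number: A + 3 = 4 + 0, so A = 1.
Conserve atomic number: Z + 1 = 2 + 0, so Z = 1.
A = 1 and Z = 1 is H-1 — a proton.

proton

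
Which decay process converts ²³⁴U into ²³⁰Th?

alpha decay

ΔA = 230 − 234 = -4; ΔZ = 90 − 92 = -2.
A drops by 4 and Z drops by 2 — the signature of alpha emission.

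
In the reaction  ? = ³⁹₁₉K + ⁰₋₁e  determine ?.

Ar-39

Conserve mass number: A = 39 + 0, so A = 39.
Conserve atomic number: Z = 19 − 1, so Z = 18.
Z = 18 is argon, so the species is ³⁹₁₈Ar.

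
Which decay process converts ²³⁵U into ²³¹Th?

ΔA = 231 − 235 = -4; ΔZ = 90 − 92 = -2.
A drops by 4 and Z drops by 2 — the signature of alpha emission.

alpha decay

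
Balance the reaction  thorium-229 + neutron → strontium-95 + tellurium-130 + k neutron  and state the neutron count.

5

Conserve mass number: 230 = 95 + 130 + k, so k = 230 − 225 = 5.
Check atomic number: 90 = 38 + 52 + 0 = 90. ✓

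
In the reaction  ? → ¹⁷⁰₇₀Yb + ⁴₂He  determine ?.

Hf-174

Conserve mass number: A = 170 + 4, so A = 174.
Conserve atomic number: Z = 70 + 2, so Z = 72.
Z = 72 is hafnium, so the species is ¹⁷⁴₇₂Hf.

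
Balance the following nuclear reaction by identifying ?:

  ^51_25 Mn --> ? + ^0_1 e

Cr-51

Conserve mass number: 51 = A + 0, so A = 51.
Conserve atomic number: 25 = Z + 1, so Z = 24.
Z = 24 is chromium, so the species is ^51_24 Cr.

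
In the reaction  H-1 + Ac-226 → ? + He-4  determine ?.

Conserve mass number: 1 + 226 = A + 4, so A = 223.
Conserve atomic number: 1 + 89 = Z + 2, so Z = 88.
Z = 88 is radium, so the species is Ra-223.

Ra-223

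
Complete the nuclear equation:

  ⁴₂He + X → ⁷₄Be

Conserve mass number: 4 + A = 7, so A = 3.
Conserve atomic number: 2 + Z = 4, so Z = 2.
Z = 2 is helium, so the species is ³₂He.

He-3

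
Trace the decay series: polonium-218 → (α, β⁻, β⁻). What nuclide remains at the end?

Start: (A, Z) = (218, 84).
After α: (214, 82).
After β⁻: (214, 83).
After β⁻: (214, 84).
Z = 84 is polonium.

Po-214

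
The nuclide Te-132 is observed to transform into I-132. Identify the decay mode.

beta-minus decay

ΔA = 132 − 132 = 0; ΔZ = 53 − 52 = +1.
A is unchanged and Z rises by 1 — a neutron has become a proton (β⁻ decay).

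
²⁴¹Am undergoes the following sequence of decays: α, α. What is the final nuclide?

Pa-233

Start: (A, Z) = (241, 95).
After α: (237, 93).
After α: (233, 91).
Z = 91 is protactinium.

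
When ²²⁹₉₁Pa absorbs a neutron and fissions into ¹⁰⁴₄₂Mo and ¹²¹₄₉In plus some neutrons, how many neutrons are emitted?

5

Conserve mass number: 230 = 104 + 121 + k, so k = 230 − 225 = 5.
Check atomic number: 91 = 42 + 49 + 0 = 91. ✓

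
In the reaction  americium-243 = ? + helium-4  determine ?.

Np-239

Conserve mass number: 243 = A + 4, so A = 239.
Conserve atomic number: 95 = Z + 2, so Z = 93.
Z = 93 is neptunium, so the species is neptunium-239.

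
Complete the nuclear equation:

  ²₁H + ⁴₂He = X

Conserve mass number: 2 + 4 = A, so A = 6.
Conserve atomic number: 1 + 2 = Z, so Z = 3.
Z = 3 is lithium, so the species is ⁶₃Li.

Li-6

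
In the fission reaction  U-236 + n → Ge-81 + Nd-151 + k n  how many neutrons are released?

5

Conserve mass number: 237 = 81 + 151 + k, so k = 237 − 232 = 5.
Check atomic number: 92 = 32 + 60 + 0 = 92. ✓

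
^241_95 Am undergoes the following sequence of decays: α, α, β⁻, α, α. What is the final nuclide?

Start: (A, Z) = (241, 95).
After α: (237, 93).
After α: (233, 91).
After β⁻: (233, 92).
After α: (229, 90).
After α: (225, 88).
Z = 88 is radium.

Ra-225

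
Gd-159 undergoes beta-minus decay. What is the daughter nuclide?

Beta-minus decay: mass number changes by +0, atomic number by +1.
A: 159 = 159; Z: 64 + 1 = 65.
Z = 65 is terbium, so the daughter is Tb-159.

Tb-159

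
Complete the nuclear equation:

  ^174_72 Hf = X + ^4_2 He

Yb-170

Conserve mass number: 174 = A + 4, so A = 170.
Conserve atomic number: 72 = Z + 2, so Z = 70.
Z = 70 is ytterbium, so the species is ^170_70 Yb.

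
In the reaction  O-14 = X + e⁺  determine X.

Conserve mass number: 14 = A + 0, so A = 14.
Conserve atomic number: 8 = Z + 1, so Z = 7.
Z = 7 is nitrogen, so the species is N-14.

N-14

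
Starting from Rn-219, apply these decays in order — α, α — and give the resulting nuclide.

Pb-211

Start: (A, Z) = (219, 86).
After α: (215, 84).
After α: (211, 82).
Z = 82 is lead.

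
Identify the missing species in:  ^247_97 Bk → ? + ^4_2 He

Am-243

Conserve mass number: 247 = A + 4, so A = 243.
Conserve atomic number: 97 = Z + 2, so Z = 95.
Z = 95 is americium, so the species is ^243_95 Am.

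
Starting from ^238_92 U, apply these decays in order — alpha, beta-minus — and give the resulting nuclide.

Pa-234

Start: (A, Z) = (238, 92).
After α: (234, 90).
After β⁻: (234, 91).
Z = 91 is protactinium.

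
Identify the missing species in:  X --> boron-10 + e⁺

Conserve mass number: A = 10 + 0, so A = 10.
Conserve atomic number: Z = 5 + 1, so Z = 6.
Z = 6 is carbon, so the species is carbon-10.

C-10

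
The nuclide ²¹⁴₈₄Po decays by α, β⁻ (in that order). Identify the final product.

Bi-210

Start: (A, Z) = (214, 84).
After α: (210, 82).
After β⁻: (210, 83).
Z = 83 is bismuth.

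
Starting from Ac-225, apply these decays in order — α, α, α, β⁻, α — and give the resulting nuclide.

Pb-209

Start: (A, Z) = (225, 89).
After α: (221, 87).
After α: (217, 85).
After α: (213, 83).
After β⁻: (213, 84).
After α: (209, 82).
Z = 82 is lead.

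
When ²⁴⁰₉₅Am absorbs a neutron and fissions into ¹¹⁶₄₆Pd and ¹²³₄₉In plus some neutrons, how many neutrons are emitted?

Conserve mass number: 241 = 116 + 123 + k, so k = 241 − 239 = 2.
Check atomic number: 95 = 46 + 49 + 0 = 95. ✓

2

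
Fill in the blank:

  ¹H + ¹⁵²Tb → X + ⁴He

Gd-149

Conserve mass number: 1 + 152 = A + 4, so A = 149.
Conserve atomic number: 1 + 65 = Z + 2, so Z = 64.
Z = 64 is gadolinium, so the species is ¹⁴⁹Gd.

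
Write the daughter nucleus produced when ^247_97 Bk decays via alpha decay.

Alpha decay: mass number changes by -4, atomic number by -2.
A: 247 − 4 = 243; Z: 97 − 2 = 95.
Z = 95 is americium, so the daughter is ^243_95 Am.

Am-243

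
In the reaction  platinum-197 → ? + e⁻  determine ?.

Conserve mass number: 197 = A + 0, so A = 197.
Conserve atomic number: 78 = Z − 1, so Z = 79.
Z = 79 is gold, so the species is gold-197.

Au-197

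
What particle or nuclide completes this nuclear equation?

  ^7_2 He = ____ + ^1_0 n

He-6

Conserve mass number: 7 = A + 1, so A = 6.
Conserve atomic number: 2 = Z + 0, so Z = 2.
Z = 2 is helium, so the species is ^6_2 He.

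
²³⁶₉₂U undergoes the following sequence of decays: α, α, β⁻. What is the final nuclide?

Start: (A, Z) = (236, 92).
After α: (232, 90).
After α: (228, 88).
After β⁻: (228, 89).
Z = 89 is actinium.

Ac-228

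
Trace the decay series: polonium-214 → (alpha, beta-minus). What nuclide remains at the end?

Start: (A, Z) = (214, 84).
After α: (210, 82).
After β⁻: (210, 83).
Z = 83 is bismuth.

Bi-210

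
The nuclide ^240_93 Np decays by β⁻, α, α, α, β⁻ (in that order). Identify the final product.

Ac-228

Start: (A, Z) = (240, 93).
After β⁻: (240, 94).
After α: (236, 92).
After α: (232, 90).
After α: (228, 88).
After β⁻: (228, 89).
Z = 89 is actinium.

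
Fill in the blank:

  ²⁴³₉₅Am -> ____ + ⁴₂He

Np-239

Conserve mass number: 243 = A + 4, so A = 239.
Conserve atomic number: 95 = Z + 2, so Z = 93.
Z = 93 is neptunium, so the species is ²³⁹₉₃Np.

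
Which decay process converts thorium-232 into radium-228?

alpha decay

ΔA = 228 − 232 = -4; ΔZ = 88 − 90 = -2.
A drops by 4 and Z drops by 2 — the signature of alpha emission.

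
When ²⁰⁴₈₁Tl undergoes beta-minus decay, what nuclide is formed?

Beta-minus decay: mass number changes by +0, atomic number by +1.
A: 204 = 204; Z: 81 + 1 = 82.
Z = 82 is lead, so the daughter is ²⁰⁴₈₂Pb.

Pb-204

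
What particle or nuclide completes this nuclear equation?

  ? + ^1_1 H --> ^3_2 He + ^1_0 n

Conserve mass number: A + 1 = 3 + 1, so A = 3.
Conserve atomic number: Z + 1 = 2 + 0, so Z = 1.
A = 3 and Z = 1 is ^3_1 H — a triton.

triton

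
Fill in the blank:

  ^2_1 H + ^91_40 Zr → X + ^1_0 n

Nb-92

Conserve mass number: 2 + 91 = A + 1, so A = 92.
Conserve atomic number: 1 + 40 = Z + 0, so Z = 41.
Z = 41 is niobium, so the species is ^92_41 Nb.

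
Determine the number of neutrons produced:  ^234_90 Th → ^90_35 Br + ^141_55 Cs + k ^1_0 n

Conserve mass number: 234 = 90 + 141 + k, so k = 234 − 231 = 3.
Check atomic number: 90 = 35 + 55 + 0 = 90. ✓

3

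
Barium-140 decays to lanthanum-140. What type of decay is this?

ΔA = 140 − 140 = 0; ΔZ = 57 − 56 = +1.
A is unchanged and Z rises by 1 — a neutron has become a proton (β⁻ decay).

beta-minus decay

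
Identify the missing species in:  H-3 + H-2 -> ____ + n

He-4

Conserve mass number: 3 + 2 = A + 1, so A = 4.
Conserve atomic number: 1 + 1 = Z + 0, so Z = 2.
A = 4 and Z = 2 is He-4 — an alpha particle.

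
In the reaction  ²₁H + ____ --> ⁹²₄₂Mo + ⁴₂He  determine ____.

Tc-94

Conserve mass number: 2 + A = 92 + 4, so A = 94.
Conserve atomic number: 1 + Z = 42 + 2, so Z = 43.
Z = 43 is technetium, so the species is ⁹⁴₄₃Tc.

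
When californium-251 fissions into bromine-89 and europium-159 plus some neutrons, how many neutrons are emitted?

Conserve mass number: 251 = 89 + 159 + k, so k = 251 − 248 = 3.
Check atomic number: 98 = 35 + 63 + 0 = 98. ✓

3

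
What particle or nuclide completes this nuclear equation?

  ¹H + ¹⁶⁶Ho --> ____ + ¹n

Conserve mass number: 1 + 166 = A + 1, so A = 166.
Conserve atomic number: 1 + 67 = Z + 0, so Z = 68.
Z = 68 is erbium, so the species is ¹⁶⁶Er.

Er-166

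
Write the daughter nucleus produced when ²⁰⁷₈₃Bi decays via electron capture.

Electron capture: mass number changes by +0, atomic number by -1.
A: 207 = 207; Z: 83 − 1 = 82.
Z = 82 is lead, so the daughter is ²⁰⁷₈₂Pb.

Pb-207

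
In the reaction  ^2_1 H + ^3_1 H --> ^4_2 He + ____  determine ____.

neutron

Conserve mass number: 2 + 3 = 4 + A, so A = 1.
Conserve atomic number: 1 + 1 = 2 + Z, so Z = 0.
A = 1 and Z = 0 is ^1_0 n — a neutron.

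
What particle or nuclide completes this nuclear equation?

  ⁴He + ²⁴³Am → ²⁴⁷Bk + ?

gamma ray

Conserve mass number: 4 + 243 = 247 + A, so A = 0.
Conserve atomic number: 2 + 95 = 97 + Z, so Z = 0.
A = 0 and Z = 0 is γ — a gamma ray.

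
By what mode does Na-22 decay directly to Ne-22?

beta-plus decay or electron capture

ΔA = 22 − 22 = 0; ΔZ = 10 − 11 = -1.
A is unchanged and Z drops by 1 — a proton has become a neutron (β⁺ emission or electron capture).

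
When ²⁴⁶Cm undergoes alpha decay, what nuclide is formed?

Pu-242

Alpha decay: mass number changes by -4, atomic number by -2.
A: 246 − 4 = 242; Z: 96 − 2 = 94.
Z = 94 is plutonium, so the daughter is ²⁴²Pu.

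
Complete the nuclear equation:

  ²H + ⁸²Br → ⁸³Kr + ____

Conserve mass number: 2 + 82 = 83 + A, so A = 1.
Conserve atomic number: 1 + 35 = 36 + Z, so Z = 0.
A = 1 and Z = 0 is ¹n — a neutron.

neutron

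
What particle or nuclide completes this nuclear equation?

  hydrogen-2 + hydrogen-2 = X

He-4

Conserve mass number: 2 + 2 = A, so A = 4.
Conserve atomic number: 1 + 1 = Z, so Z = 2.
A = 4 and Z = 2 is helium-4 — an alpha particle.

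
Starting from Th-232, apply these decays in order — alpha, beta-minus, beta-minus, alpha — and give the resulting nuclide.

Ra-224

Start: (A, Z) = (232, 90).
After α: (228, 88).
After β⁻: (228, 89).
After β⁻: (228, 90).
After α: (224, 88).
Z = 88 is radium.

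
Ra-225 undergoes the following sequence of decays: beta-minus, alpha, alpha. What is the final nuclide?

At-217

Start: (A, Z) = (225, 88).
After β⁻: (225, 89).
After α: (221, 87).
After α: (217, 85).
Z = 85 is astatine.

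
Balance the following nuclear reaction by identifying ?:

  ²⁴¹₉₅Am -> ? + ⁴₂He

Np-237

Conserve mass number: 241 = A + 4, so A = 237.
Conserve atomic number: 95 = Z + 2, so Z = 93.
Z = 93 is neptunium, so the species is ²³⁷₉₃Np.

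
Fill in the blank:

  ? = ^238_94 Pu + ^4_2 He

Conserve mass number: A = 238 + 4, so A = 242.
Conserve atomic number: Z = 94 + 2, so Z = 96.
Z = 96 is curium, so the species is ^242_96 Cm.

Cm-242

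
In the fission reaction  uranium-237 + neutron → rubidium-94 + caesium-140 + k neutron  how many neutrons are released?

4

Conserve mass number: 238 = 94 + 140 + k, so k = 238 − 234 = 4.
Check atomic number: 92 = 37 + 55 + 0 = 92. ✓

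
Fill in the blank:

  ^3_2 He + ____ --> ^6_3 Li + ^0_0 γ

Conserve mass number: 3 + A = 6 + 0, so A = 3.
Conserve atomic number: 2 + Z = 3 + 0, so Z = 1.
A = 3 and Z = 1 is ^3_1 H — a triton.

triton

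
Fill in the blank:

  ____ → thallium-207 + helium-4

Bi-211

Conserve mass number: A = 207 + 4, so A = 211.
Conserve atomic number: Z = 81 + 2, so Z = 83.
Z = 83 is bismuth, so the species is bismuth-211.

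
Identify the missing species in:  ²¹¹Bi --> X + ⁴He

Tl-207

Conserve mass number: 211 = A + 4, so A = 207.
Conserve atomic number: 83 = Z + 2, so Z = 81.
Z = 81 is thallium, so the species is ²⁰⁷Tl.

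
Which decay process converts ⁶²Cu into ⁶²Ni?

beta-plus decay or electron capture

ΔA = 62 − 62 = 0; ΔZ = 28 − 29 = -1.
A is unchanged and Z drops by 1 — a proton has become a neutron (β⁺ emission or electron capture).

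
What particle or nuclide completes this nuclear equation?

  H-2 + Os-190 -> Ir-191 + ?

neutron

Conserve mass number: 2 + 190 = 191 + A, so A = 1.
Conserve atomic number: 1 + 76 = 77 + Z, so Z = 0.
A = 1 and Z = 0 is n — a neutron.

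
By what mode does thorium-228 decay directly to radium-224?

alpha decay

ΔA = 224 − 228 = -4; ΔZ = 88 − 90 = -2.
A drops by 4 and Z drops by 2 — the signature of alpha emission.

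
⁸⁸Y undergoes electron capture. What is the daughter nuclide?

Sr-88

Electron capture: mass number changes by +0, atomic number by -1.
A: 88 = 88; Z: 39 − 1 = 38.
Z = 38 is strontium, so the daughter is ⁸⁸Sr.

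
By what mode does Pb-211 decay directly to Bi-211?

beta-minus decay

ΔA = 211 − 211 = 0; ΔZ = 83 − 82 = +1.
A is unchanged and Z rises by 1 — a neutron has become a proton (β⁻ decay).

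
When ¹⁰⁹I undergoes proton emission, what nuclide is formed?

Proton emission: mass number changes by -1, atomic number by -1.
A: 109 − 1 = 108; Z: 53 − 1 = 52.
Z = 52 is tellurium, so the daughter is ¹⁰⁸Te.

Te-108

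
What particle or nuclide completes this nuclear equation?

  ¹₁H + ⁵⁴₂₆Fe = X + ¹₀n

Conserve mass number: 1 + 54 = A + 1, so A = 54.
Conserve atomic number: 1 + 26 = Z + 0, so Z = 27.
Z = 27 is cobalt, so the species is ⁵⁴₂₇Co.

Co-54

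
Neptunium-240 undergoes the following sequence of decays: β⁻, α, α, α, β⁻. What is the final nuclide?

Start: (A, Z) = (240, 93).
After β⁻: (240, 94).
After α: (236, 92).
After α: (232, 90).
After α: (228, 88).
After β⁻: (228, 89).
Z = 89 is actinium.

Ac-228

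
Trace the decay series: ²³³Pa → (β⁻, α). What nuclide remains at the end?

Start: (A, Z) = (233, 91).
After β⁻: (233, 92).
After α: (229, 90).
Z = 90 is thorium.

Th-229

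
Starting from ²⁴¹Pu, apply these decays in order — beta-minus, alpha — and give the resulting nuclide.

Np-237

Start: (A, Z) = (241, 94).
After β⁻: (241, 95).
After α: (237, 93).
Z = 93 is neptunium.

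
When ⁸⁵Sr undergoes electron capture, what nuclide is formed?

Electron capture: mass number changes by +0, atomic number by -1.
A: 85 = 85; Z: 38 − 1 = 37.
Z = 37 is rubidium, so the daughter is ⁸⁵Rb.

Rb-85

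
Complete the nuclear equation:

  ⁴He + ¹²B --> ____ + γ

N-16

Conserve mass number: 4 + 12 = A + 0, so A = 16.
Conserve atomic number: 2 + 5 = Z + 0, so Z = 7.
Z = 7 is nitrogen, so the species is ¹⁶N.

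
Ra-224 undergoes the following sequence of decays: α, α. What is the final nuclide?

Start: (A, Z) = (224, 88).
After α: (220, 86).
After α: (216, 84).
Z = 84 is polonium.

Po-216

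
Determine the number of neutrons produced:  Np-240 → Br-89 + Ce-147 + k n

4

Conserve mass number: 240 = 89 + 147 + k, so k = 240 − 236 = 4.
Check atomic number: 93 = 35 + 58 + 0 = 93. ✓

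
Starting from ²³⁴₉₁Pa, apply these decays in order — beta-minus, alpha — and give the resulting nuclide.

Th-230

Start: (A, Z) = (234, 91).
After β⁻: (234, 92).
After α: (230, 90).
Z = 90 is thorium.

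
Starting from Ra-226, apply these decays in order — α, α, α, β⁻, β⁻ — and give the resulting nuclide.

Po-214

Start: (A, Z) = (226, 88).
After α: (222, 86).
After α: (218, 84).
After α: (214, 82).
After β⁻: (214, 83).
After β⁻: (214, 84).
Z = 84 is polonium.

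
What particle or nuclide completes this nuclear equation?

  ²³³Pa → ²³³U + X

beta-minus particle

Conserve mass number: 233 = 233 + A, so A = 0.
Conserve atomic number: 91 = 92 + Z, so Z = -1.
A = 0 and Z = -1 is e⁻ — a beta-minus particle.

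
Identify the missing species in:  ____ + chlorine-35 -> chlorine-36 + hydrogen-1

Conserve mass number: A + 35 = 36 + 1, so A = 2.
Conserve atomic number: Z + 17 = 17 + 1, so Z = 1.
A = 2 and Z = 1 is hydrogen-2 — a deuteron.

deuteron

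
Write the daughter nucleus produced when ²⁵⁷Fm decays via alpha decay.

Alpha decay: mass number changes by -4, atomic number by -2.
A: 257 − 4 = 253; Z: 100 − 2 = 98.
Z = 98 is californium, so the daughter is ²⁵³Cf.

Cf-253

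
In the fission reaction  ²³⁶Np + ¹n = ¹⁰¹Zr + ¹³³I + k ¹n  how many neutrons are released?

3

Conserve mass number: 237 = 101 + 133 + k, so k = 237 − 234 = 3.
Check atomic number: 93 = 40 + 53 + 0 = 93. ✓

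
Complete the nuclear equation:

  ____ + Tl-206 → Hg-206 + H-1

Conserve mass number: A + 206 = 206 + 1, so A = 1.
Conserve atomic number: Z + 81 = 80 + 1, so Z = 0.
A = 1 and Z = 0 is n — a neutron.

neutron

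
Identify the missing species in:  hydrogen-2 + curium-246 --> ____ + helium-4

Conserve mass number: 2 + 246 = A + 4, so A = 244.
Conserve atomic number: 1 + 96 = Z + 2, so Z = 95.
Z = 95 is americium, so the species is americium-244.

Am-244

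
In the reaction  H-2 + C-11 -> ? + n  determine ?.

N-12

Conserve mass number: 2 + 11 = A + 1, so A = 12.
Conserve atomic number: 1 + 6 = Z + 0, so Z = 7.
Z = 7 is nitrogen, so the species is N-12.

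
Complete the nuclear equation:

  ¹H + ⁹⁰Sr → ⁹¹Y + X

Conserve mass number: 1 + 90 = 91 + A, so A = 0.
Conserve atomic number: 1 + 38 = 39 + Z, so Z = 0.
A = 0 and Z = 0 is γ — a gamma ray.

gamma ray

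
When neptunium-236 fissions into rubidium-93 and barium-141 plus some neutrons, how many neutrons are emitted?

2

Conserve mass number: 236 = 93 + 141 + k, so k = 236 − 234 = 2.
Check atomic number: 93 = 37 + 56 + 0 = 93. ✓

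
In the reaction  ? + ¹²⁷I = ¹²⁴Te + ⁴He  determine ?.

proton

Conserve mass number: A + 127 = 124 + 4, so A = 1.
Conserve atomic number: Z + 53 = 52 + 2, so Z = 1.
A = 1 and Z = 1 is ¹H — a proton.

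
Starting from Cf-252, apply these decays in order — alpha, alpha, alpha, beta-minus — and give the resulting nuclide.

Start: (A, Z) = (252, 98).
After α: (248, 96).
After α: (244, 94).
After α: (240, 92).
After β⁻: (240, 93).
Z = 93 is neptunium.

Np-240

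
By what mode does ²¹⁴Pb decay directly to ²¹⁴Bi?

beta-minus decay

ΔA = 214 − 214 = 0; ΔZ = 83 − 82 = +1.
A is unchanged and Z rises by 1 — a neutron has become a proton (β⁻ decay).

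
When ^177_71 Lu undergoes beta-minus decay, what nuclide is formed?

Hf-177

Beta-minus decay: mass number changes by +0, atomic number by +1.
A: 177 = 177; Z: 71 + 1 = 72.
Z = 72 is hafnium, so the daughter is ^177_72 Hf.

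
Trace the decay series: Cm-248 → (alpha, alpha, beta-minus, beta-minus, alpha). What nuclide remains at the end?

Start: (A, Z) = (248, 96).
After α: (244, 94).
After α: (240, 92).
After β⁻: (240, 93).
After β⁻: (240, 94).
After α: (236, 92).
Z = 92 is uranium.

U-236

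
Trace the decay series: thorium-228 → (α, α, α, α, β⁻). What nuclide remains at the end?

Bi-212

Start: (A, Z) = (228, 90).
After α: (224, 88).
After α: (220, 86).
After α: (216, 84).
After α: (212, 82).
After β⁻: (212, 83).
Z = 83 is bismuth.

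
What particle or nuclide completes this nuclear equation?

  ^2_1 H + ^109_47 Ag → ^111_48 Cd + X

gamma ray

Conserve mass number: 2 + 109 = 111 + A, so A = 0.
Conserve atomic number: 1 + 47 = 48 + Z, so Z = 0.
A = 0 and Z = 0 is ^0_0 γ — a gamma ray.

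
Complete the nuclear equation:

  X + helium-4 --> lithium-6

Conserve mass number: A + 4 = 6, so A = 2.
Conserve atomic number: Z + 2 = 3, so Z = 1.
A = 2 and Z = 1 is hydrogen-2 — a deuteron.

deuteron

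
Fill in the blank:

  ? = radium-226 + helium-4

Th-230

Conserve mass number: A = 226 + 4, so A = 230.
Conserve atomic number: Z = 88 + 2, so Z = 90.
Z = 90 is thorium, so the species is thorium-230.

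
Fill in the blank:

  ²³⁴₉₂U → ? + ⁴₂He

Th-230

Conserve mass number: 234 = A + 4, so A = 230.
Conserve atomic number: 92 = Z + 2, so Z = 90.
Z = 90 is thorium, so the species is ²³⁰₉₀Th.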